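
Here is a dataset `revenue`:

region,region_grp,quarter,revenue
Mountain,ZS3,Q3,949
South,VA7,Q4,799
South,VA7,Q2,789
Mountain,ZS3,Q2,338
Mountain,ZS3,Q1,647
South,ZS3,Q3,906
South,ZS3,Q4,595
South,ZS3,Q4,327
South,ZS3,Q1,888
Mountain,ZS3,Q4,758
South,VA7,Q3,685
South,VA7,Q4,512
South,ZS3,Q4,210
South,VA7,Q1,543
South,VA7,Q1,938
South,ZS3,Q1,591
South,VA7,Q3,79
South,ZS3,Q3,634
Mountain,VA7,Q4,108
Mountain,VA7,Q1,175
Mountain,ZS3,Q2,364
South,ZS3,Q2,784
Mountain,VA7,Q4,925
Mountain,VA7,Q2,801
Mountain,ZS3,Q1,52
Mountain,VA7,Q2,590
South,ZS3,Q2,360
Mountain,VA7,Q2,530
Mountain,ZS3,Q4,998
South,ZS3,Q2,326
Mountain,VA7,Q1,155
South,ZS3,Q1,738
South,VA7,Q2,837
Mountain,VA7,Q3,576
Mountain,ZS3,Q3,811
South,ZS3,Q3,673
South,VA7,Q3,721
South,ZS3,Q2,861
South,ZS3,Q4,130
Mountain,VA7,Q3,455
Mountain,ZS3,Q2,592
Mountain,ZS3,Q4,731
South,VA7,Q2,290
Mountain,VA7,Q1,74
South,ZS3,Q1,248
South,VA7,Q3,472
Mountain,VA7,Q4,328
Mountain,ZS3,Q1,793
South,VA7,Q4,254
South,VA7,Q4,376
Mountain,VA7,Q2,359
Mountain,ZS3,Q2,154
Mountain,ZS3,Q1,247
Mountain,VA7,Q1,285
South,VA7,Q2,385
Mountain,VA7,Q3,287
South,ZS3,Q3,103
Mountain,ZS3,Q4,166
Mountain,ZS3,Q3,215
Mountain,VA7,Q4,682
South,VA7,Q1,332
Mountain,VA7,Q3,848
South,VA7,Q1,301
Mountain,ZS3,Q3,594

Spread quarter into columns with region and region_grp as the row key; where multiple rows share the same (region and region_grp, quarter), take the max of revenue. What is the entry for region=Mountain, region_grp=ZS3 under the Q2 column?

592

Rows with region=Mountain, region_grp=ZS3 and quarter=Q2: revenue values are 338, 364, 592, 154.
max(338, 364, 592, 154) = 592.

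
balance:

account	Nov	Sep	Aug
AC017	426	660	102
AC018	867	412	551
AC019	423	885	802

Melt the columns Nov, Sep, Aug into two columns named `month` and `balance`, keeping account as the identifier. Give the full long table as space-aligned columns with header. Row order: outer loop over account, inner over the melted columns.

account  month  balance
AC017    Nov    426    
AC017    Sep    660    
AC017    Aug    102    
AC018    Nov    867    
AC018    Sep    412    
AC018    Aug    551    
AC019    Nov    423    
AC019    Sep    885    
AC019    Aug    802    

Each (account, column) pair becomes one row: 3 × 3 = 9 rows.
For example, (AC017, Nov) → balance=426.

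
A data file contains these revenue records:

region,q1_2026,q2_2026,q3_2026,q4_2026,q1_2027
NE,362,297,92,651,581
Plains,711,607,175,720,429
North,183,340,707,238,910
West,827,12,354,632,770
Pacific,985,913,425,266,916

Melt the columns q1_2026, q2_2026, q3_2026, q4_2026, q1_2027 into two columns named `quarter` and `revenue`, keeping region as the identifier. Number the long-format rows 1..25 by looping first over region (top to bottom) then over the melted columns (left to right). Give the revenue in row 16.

25 rows total (5 × 5). Row 16: index ⌊(16-1)/5⌋ = 3 into region → West; (16-1) mod 5 = 0 into the melted columns → q1_2026.
So row 16 is (West, q1_2026, 827); revenue = 827.

827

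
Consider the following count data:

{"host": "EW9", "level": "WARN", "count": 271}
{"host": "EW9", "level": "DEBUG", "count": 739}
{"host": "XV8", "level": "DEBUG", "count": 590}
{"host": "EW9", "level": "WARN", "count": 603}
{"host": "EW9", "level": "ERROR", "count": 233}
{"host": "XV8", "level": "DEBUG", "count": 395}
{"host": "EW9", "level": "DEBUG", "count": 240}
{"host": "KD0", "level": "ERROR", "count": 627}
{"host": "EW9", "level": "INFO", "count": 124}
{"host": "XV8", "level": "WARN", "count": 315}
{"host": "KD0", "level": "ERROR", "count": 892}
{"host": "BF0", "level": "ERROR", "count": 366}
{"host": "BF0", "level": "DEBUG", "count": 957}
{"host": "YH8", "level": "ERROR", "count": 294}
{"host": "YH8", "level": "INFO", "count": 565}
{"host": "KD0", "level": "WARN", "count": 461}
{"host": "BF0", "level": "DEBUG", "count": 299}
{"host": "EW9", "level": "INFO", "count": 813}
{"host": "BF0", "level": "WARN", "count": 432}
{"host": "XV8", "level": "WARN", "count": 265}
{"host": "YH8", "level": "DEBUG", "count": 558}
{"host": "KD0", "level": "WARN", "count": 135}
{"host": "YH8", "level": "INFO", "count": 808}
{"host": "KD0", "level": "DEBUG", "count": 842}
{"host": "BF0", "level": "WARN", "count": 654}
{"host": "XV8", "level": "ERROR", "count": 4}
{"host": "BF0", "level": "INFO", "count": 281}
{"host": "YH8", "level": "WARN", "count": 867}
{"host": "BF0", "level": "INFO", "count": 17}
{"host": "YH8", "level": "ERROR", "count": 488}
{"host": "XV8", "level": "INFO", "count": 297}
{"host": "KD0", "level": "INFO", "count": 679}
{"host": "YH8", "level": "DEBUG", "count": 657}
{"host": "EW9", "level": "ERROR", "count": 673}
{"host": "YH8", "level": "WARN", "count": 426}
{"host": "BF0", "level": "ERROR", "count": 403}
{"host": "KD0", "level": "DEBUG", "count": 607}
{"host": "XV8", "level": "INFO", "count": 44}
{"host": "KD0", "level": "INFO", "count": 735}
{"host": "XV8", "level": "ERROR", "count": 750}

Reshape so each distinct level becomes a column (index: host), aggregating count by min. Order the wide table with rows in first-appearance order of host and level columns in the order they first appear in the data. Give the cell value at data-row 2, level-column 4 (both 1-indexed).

With rows in first-appearance order of host, row 2 is host=XV8. level columns in first-appearance order: WARN, DEBUG, ERROR, INFO; column 4 is INFO.
Long rows with host=XV8, level=INFO: min(297, 44) = 44.

44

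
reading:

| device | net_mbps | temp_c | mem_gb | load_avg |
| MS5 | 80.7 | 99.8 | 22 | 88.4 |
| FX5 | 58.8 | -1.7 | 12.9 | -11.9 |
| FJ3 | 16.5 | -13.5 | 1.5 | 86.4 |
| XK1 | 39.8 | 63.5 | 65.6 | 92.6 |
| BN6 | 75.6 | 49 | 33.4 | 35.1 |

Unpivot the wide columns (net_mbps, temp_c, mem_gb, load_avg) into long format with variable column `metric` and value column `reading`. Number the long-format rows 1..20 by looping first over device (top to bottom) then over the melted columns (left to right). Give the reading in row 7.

12.9

20 rows total (5 × 4). Row 7: index ⌊(7-1)/4⌋ = 1 into device → FX5; (7-1) mod 4 = 2 into the melted columns → mem_gb.
So row 7 is (FX5, mem_gb, 12.9); reading = 12.9.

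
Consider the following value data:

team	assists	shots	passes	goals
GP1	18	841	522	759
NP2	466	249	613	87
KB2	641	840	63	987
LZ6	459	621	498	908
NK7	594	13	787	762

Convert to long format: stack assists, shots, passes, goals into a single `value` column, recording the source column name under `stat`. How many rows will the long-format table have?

5 team values × 4 melted columns = 20 rows.

20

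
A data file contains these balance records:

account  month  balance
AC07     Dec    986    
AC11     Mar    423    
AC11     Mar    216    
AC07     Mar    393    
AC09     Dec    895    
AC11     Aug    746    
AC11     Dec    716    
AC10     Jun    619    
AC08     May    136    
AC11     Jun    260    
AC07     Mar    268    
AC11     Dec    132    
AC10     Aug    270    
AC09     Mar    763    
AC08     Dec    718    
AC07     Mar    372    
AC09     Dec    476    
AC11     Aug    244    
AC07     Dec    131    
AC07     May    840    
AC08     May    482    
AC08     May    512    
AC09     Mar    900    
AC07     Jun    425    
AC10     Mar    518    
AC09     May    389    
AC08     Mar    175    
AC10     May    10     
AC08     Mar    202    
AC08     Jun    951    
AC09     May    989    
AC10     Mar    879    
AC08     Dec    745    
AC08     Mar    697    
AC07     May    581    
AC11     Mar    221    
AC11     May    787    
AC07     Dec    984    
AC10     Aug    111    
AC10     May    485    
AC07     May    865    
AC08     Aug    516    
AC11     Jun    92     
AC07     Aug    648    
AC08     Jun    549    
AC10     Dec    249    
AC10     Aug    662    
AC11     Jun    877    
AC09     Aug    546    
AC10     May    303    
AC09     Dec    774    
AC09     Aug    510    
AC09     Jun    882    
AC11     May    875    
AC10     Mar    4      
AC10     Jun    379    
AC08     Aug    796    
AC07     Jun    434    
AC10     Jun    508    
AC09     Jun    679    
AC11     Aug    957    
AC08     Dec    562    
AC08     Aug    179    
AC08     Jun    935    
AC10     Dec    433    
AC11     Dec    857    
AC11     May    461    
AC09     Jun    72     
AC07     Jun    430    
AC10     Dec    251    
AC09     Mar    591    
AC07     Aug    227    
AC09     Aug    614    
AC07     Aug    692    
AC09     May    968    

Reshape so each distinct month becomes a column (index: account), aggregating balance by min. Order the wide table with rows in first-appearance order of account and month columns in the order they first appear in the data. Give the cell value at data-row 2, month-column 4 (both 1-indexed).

92

With rows in first-appearance order of account, row 2 is account=AC11. month columns in first-appearance order: Dec, Mar, Aug, Jun, May; column 4 is Jun.
Long rows with account=AC11, month=Jun: min(260, 92, 877) = 92.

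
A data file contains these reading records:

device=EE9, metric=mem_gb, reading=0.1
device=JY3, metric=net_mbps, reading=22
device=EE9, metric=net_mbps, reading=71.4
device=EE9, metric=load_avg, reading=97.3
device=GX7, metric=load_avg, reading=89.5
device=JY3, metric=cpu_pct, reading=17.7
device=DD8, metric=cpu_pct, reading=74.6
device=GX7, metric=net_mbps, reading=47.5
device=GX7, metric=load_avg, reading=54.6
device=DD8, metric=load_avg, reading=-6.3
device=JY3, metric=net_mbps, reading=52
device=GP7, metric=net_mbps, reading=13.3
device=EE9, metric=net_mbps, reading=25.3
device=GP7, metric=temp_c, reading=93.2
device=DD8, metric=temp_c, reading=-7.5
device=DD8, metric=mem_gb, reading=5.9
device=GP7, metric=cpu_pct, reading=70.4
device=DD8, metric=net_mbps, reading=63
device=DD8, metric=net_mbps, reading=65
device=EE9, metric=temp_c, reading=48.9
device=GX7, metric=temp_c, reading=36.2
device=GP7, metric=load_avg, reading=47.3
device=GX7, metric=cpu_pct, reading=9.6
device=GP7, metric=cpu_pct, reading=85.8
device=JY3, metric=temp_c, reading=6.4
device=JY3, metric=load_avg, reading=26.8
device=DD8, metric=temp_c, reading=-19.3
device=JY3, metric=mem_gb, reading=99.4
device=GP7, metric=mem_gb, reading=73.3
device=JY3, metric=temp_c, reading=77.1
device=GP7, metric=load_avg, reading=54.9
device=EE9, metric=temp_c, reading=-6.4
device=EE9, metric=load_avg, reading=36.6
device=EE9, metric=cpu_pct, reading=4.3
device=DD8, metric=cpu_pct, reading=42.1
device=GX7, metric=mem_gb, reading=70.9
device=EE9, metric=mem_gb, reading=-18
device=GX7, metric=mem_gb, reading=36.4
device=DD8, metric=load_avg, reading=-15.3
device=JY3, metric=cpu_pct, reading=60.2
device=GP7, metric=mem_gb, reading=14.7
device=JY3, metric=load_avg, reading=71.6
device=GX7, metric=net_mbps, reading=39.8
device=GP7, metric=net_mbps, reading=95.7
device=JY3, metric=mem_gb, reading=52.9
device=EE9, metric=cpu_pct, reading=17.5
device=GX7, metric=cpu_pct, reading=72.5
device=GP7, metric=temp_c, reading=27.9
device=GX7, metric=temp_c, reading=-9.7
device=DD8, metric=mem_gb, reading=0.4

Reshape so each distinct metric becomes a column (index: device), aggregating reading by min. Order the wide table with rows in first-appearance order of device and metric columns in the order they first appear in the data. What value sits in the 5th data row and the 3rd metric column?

47.3

With rows in first-appearance order of device, row 5 is device=GP7. metric columns in first-appearance order: mem_gb, net_mbps, load_avg, cpu_pct, temp_c; column 3 is load_avg.
Long rows with device=GP7, metric=load_avg: min(47.3, 54.9) = 47.3.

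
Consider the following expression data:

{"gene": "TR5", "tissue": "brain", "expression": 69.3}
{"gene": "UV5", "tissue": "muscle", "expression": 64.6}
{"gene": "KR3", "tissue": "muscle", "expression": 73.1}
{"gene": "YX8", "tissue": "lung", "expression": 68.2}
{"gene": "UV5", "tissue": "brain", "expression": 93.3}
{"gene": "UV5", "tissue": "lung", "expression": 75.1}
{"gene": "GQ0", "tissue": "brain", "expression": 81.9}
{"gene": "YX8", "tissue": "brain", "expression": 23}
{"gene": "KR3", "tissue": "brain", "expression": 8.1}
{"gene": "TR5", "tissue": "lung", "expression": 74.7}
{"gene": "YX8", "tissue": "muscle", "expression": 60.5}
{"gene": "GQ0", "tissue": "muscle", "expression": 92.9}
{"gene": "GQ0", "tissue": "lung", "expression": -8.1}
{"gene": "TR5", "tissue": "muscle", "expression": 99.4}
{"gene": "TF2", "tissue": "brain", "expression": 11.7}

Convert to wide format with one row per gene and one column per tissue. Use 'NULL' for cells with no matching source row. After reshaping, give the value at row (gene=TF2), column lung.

NULL

No long-format row has gene=TF2 and tissue=lung, so the cell is NULL.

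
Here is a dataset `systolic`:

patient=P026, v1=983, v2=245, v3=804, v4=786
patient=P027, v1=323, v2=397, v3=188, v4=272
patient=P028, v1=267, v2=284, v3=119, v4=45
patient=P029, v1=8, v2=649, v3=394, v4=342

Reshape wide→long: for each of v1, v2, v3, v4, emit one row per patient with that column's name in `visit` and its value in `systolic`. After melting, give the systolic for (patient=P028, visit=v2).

Unpivoting turns each (patient, wide-column) pair into one long row.
The wide cell at row P028, column v2 holds 284, so the long row (P028, v2) has systolic=284.

284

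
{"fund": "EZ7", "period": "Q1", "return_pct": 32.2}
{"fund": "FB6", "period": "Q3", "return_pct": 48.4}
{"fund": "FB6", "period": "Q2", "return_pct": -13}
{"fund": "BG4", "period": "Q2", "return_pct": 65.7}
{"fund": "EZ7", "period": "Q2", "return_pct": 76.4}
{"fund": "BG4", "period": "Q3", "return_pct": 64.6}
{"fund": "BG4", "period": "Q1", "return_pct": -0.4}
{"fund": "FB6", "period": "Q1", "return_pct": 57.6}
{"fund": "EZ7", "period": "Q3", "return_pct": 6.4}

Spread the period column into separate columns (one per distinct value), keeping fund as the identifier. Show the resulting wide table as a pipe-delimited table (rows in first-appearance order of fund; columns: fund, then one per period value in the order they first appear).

| fund | Q1 | Q3 | Q2 |
| EZ7 | 32.2 | 6.4 | 76.4 |
| FB6 | 57.6 | 48.4 | -13 |
| BG4 | -0.4 | 64.6 | 65.7 |

Columns: fund plus the 3 distinct period values (Q1, Q3, Q2).
For example, row EZ7 column Q1 takes return_pct=32.2 from the long row (EZ7, Q1).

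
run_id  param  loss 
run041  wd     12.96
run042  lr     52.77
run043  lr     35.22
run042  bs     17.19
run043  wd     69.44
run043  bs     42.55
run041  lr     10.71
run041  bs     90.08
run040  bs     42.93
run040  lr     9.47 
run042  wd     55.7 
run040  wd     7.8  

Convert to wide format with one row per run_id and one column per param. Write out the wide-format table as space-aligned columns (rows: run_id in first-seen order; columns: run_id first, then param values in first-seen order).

run_id  wd     lr     bs   
run041  12.96  10.71  90.08
run042  55.7   52.77  17.19
run043  69.44  35.22  42.55
run040  7.8    9.47   42.93

Columns: run_id plus the 3 distinct param values (wd, lr, bs).
For example, row run041 column wd takes loss=12.96 from the long row (run041, wd).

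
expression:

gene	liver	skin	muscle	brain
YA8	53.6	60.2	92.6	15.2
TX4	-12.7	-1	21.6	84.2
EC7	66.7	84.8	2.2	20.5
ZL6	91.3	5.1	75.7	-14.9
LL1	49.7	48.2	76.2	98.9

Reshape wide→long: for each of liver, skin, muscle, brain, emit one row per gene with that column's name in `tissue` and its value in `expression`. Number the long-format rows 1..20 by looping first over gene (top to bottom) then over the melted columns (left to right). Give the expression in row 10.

20 rows total (5 × 4). Row 10: index ⌊(10-1)/4⌋ = 2 into gene → EC7; (10-1) mod 4 = 1 into the melted columns → skin.
So row 10 is (EC7, skin, 84.8); expression = 84.8.

84.8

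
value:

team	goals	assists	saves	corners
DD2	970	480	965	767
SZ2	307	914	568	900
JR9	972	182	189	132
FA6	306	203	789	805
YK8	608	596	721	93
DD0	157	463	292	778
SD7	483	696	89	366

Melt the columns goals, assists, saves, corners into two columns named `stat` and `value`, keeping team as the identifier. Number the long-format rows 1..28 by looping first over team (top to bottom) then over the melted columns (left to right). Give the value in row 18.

596

28 rows total (7 × 4). Row 18: index ⌊(18-1)/4⌋ = 4 into team → YK8; (18-1) mod 4 = 1 into the melted columns → assists.
So row 18 is (YK8, assists, 596); value = 596.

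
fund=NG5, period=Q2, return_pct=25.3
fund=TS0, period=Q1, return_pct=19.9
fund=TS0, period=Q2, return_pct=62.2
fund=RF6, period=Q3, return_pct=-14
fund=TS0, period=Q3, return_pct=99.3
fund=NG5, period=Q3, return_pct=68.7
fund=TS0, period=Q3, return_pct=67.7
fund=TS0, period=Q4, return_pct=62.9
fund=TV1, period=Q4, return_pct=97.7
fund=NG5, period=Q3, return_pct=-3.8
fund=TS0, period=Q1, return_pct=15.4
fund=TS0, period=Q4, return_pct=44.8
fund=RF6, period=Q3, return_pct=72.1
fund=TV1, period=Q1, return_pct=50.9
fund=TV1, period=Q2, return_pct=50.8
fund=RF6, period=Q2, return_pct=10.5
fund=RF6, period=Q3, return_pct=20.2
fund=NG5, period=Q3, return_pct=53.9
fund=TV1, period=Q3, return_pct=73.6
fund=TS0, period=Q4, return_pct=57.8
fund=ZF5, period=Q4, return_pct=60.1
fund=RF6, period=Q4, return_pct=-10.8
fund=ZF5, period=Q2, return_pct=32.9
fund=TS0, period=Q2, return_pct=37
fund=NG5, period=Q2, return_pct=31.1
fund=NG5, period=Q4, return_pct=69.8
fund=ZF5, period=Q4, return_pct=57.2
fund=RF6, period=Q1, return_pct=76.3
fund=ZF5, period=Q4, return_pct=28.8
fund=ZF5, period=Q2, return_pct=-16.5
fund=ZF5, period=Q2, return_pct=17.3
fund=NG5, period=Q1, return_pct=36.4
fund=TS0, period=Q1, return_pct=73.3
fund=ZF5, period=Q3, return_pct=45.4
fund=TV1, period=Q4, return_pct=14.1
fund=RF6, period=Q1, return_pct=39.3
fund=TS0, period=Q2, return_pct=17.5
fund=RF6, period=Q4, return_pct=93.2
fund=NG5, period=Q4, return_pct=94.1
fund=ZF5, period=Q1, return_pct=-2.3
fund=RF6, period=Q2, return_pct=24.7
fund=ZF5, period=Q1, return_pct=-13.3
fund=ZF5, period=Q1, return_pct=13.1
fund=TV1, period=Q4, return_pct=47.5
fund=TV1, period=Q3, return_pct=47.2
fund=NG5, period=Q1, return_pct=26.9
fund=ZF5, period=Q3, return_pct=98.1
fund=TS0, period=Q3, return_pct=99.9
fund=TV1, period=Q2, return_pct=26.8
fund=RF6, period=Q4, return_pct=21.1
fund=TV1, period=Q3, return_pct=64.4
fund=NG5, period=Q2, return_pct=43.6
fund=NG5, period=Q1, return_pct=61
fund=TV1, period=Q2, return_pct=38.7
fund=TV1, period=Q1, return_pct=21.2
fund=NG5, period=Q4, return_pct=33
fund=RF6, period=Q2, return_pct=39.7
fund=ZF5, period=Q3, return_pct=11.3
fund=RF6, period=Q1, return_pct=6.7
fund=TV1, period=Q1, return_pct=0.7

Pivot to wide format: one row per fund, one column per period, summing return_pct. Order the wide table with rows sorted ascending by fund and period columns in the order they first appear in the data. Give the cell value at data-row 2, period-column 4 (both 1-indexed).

With rows sorted ascending by fund, row 2 is fund=RF6. period columns in first-appearance order: Q2, Q1, Q3, Q4; column 4 is Q4.
Long rows with fund=RF6, period=Q4: -10.8 + 93.2 + 21.1 = 103.5.

103.5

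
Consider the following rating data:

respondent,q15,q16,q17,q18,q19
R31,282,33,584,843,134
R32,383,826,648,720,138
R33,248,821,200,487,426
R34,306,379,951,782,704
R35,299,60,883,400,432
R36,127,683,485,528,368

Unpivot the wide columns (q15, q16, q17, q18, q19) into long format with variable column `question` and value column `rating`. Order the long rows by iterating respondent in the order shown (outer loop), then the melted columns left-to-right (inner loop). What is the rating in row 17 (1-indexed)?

379

30 rows total (6 × 5). Row 17: index ⌊(17-1)/5⌋ = 3 into respondent → R34; (17-1) mod 5 = 1 into the melted columns → q16.
So row 17 is (R34, q16, 379); rating = 379.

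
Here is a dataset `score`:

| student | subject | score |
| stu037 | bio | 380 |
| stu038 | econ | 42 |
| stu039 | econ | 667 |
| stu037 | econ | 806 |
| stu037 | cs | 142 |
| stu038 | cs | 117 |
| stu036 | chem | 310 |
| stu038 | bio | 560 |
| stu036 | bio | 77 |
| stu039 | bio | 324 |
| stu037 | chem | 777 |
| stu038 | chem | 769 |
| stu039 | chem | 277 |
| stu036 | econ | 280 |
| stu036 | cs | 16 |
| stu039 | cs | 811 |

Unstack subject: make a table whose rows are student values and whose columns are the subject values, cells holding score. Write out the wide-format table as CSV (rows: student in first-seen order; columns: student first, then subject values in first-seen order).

Columns: student plus the 4 distinct subject values (bio, econ, cs, chem).
For example, row stu037 column bio takes score=380 from the long row (stu037, bio).

student,bio,econ,cs,chem
stu037,380,806,142,777
stu038,560,42,117,769
stu039,324,667,811,277
stu036,77,280,16,310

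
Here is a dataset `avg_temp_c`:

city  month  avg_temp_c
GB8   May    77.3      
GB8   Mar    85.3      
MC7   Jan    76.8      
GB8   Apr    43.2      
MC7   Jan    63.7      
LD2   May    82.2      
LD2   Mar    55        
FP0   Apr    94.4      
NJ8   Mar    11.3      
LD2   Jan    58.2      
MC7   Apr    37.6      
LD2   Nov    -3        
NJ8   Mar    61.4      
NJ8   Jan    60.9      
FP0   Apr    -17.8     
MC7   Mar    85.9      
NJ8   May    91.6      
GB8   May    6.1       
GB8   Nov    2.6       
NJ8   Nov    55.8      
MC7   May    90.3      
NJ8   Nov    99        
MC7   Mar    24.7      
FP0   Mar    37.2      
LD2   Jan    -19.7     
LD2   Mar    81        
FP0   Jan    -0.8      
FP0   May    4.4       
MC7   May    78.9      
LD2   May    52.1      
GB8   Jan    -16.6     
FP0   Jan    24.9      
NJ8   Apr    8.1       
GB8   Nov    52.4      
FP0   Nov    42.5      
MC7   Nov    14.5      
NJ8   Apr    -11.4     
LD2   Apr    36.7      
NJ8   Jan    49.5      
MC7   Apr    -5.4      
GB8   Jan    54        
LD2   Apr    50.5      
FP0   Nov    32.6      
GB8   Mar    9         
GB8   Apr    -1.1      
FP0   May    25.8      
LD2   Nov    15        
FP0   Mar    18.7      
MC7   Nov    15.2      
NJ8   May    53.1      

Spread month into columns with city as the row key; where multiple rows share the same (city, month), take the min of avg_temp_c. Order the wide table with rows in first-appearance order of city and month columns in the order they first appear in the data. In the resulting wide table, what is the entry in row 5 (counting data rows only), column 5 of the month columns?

With rows in first-appearance order of city, row 5 is city=NJ8. month columns in first-appearance order: May, Mar, Jan, Apr, Nov; column 5 is Nov.
Long rows with city=NJ8, month=Nov: min(55.8, 99) = 55.8.

55.8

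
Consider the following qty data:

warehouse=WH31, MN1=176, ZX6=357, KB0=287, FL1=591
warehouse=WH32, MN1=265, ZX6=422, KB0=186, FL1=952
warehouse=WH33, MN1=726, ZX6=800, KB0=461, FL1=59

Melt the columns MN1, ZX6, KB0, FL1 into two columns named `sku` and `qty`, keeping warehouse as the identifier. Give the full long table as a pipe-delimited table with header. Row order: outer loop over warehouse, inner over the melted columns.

Each (warehouse, column) pair becomes one row: 3 × 4 = 12 rows.
For example, (WH31, MN1) → qty=176.

| warehouse | sku | qty |
| WH31 | MN1 | 176 |
| WH31 | ZX6 | 357 |
| WH31 | KB0 | 287 |
| WH31 | FL1 | 591 |
| WH32 | MN1 | 265 |
| WH32 | ZX6 | 422 |
| WH32 | KB0 | 186 |
| WH32 | FL1 | 952 |
| WH33 | MN1 | 726 |
| WH33 | ZX6 | 800 |
| WH33 | KB0 | 461 |
| WH33 | FL1 | 59 |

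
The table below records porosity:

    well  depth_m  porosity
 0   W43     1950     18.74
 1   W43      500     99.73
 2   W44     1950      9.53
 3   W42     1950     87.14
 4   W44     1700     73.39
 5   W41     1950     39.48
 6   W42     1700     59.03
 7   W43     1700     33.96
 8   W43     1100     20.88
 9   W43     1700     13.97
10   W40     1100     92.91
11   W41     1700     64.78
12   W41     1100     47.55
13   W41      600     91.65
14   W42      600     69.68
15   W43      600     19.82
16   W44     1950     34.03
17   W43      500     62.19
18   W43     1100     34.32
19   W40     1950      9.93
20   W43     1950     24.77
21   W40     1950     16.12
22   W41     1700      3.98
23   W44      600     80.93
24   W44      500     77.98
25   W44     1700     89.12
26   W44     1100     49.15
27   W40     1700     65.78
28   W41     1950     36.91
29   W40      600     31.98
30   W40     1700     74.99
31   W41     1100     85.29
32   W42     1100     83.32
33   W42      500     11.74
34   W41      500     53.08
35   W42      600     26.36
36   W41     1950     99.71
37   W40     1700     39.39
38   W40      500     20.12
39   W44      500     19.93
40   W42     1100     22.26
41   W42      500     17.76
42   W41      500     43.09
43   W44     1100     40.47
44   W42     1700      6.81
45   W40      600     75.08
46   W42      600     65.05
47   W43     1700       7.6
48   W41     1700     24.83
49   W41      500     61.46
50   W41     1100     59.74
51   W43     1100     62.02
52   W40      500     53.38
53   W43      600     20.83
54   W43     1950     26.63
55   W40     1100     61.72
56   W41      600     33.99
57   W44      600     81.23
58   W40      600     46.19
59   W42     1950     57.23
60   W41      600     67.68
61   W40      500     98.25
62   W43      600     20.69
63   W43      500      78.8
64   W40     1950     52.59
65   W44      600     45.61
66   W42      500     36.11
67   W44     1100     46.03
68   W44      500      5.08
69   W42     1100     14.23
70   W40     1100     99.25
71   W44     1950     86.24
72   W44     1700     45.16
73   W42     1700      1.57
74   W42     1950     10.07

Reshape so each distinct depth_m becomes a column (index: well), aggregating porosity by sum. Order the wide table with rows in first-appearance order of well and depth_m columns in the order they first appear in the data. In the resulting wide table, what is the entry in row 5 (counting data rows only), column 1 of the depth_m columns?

With rows in first-appearance order of well, row 5 is well=W40. depth_m columns in first-appearance order: 1950, 500, 1700, 1100, 600; column 1 is 1950.
Long rows with well=W40, depth_m=1950: 9.93 + 16.12 + 52.59 = 78.64.

78.64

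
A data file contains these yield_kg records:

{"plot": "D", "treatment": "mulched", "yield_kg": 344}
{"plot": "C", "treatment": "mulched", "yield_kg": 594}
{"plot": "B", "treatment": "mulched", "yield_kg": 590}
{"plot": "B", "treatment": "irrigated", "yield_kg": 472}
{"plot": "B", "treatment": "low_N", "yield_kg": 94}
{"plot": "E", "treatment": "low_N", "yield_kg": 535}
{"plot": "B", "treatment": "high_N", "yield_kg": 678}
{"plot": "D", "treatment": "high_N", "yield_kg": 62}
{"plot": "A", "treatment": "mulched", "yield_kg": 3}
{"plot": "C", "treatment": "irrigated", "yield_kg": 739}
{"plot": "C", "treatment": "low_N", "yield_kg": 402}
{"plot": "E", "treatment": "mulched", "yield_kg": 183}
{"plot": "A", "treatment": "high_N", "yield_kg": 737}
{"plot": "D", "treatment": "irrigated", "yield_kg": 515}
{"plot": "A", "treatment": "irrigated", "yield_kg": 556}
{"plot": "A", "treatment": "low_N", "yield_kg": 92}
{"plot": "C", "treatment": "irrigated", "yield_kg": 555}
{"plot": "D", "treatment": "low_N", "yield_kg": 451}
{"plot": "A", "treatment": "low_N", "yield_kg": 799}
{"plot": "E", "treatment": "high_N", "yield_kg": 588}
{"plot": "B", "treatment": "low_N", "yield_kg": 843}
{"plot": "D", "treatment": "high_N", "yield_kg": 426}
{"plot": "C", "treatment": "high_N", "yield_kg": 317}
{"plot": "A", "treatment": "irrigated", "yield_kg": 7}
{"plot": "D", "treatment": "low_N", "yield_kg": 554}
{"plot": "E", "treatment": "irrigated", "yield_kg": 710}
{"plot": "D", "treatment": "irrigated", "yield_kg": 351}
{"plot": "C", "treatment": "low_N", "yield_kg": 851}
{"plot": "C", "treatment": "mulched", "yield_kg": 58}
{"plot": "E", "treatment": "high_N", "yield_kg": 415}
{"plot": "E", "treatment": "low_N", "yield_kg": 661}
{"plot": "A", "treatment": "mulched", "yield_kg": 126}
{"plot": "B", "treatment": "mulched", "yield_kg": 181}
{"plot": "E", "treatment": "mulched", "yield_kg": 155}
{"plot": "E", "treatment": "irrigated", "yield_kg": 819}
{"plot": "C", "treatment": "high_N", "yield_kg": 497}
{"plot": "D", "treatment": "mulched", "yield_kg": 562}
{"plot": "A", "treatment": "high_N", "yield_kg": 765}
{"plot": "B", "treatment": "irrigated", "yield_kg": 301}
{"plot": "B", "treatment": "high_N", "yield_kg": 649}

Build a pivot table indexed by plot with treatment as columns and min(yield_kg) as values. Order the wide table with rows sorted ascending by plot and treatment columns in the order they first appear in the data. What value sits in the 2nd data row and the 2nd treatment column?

301

With rows sorted ascending by plot, row 2 is plot=B. treatment columns in first-appearance order: mulched, irrigated, low_N, high_N; column 2 is irrigated.
Long rows with plot=B, treatment=irrigated: min(472, 301) = 301.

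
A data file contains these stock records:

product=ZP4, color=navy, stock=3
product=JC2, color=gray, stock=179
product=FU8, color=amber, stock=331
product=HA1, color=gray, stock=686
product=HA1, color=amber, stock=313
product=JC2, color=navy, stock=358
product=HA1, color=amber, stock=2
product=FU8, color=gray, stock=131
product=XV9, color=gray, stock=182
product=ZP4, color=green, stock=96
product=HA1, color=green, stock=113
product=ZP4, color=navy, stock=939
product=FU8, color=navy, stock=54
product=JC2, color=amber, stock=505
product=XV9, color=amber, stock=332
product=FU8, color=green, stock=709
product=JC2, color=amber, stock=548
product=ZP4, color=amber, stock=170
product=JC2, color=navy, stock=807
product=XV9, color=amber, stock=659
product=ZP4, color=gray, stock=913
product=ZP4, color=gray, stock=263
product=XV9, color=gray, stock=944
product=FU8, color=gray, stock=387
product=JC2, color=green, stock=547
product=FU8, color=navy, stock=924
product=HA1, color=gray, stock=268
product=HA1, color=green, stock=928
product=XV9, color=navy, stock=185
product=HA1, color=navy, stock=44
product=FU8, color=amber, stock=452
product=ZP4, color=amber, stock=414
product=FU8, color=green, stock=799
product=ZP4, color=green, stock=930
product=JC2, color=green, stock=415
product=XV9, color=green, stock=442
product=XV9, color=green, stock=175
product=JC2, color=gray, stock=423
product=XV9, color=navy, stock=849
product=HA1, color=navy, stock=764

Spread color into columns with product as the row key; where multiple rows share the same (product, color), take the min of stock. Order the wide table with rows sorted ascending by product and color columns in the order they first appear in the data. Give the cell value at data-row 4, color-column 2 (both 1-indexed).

With rows sorted ascending by product, row 4 is product=XV9. color columns in first-appearance order: navy, gray, amber, green; column 2 is gray.
Long rows with product=XV9, color=gray: min(182, 944) = 182.

182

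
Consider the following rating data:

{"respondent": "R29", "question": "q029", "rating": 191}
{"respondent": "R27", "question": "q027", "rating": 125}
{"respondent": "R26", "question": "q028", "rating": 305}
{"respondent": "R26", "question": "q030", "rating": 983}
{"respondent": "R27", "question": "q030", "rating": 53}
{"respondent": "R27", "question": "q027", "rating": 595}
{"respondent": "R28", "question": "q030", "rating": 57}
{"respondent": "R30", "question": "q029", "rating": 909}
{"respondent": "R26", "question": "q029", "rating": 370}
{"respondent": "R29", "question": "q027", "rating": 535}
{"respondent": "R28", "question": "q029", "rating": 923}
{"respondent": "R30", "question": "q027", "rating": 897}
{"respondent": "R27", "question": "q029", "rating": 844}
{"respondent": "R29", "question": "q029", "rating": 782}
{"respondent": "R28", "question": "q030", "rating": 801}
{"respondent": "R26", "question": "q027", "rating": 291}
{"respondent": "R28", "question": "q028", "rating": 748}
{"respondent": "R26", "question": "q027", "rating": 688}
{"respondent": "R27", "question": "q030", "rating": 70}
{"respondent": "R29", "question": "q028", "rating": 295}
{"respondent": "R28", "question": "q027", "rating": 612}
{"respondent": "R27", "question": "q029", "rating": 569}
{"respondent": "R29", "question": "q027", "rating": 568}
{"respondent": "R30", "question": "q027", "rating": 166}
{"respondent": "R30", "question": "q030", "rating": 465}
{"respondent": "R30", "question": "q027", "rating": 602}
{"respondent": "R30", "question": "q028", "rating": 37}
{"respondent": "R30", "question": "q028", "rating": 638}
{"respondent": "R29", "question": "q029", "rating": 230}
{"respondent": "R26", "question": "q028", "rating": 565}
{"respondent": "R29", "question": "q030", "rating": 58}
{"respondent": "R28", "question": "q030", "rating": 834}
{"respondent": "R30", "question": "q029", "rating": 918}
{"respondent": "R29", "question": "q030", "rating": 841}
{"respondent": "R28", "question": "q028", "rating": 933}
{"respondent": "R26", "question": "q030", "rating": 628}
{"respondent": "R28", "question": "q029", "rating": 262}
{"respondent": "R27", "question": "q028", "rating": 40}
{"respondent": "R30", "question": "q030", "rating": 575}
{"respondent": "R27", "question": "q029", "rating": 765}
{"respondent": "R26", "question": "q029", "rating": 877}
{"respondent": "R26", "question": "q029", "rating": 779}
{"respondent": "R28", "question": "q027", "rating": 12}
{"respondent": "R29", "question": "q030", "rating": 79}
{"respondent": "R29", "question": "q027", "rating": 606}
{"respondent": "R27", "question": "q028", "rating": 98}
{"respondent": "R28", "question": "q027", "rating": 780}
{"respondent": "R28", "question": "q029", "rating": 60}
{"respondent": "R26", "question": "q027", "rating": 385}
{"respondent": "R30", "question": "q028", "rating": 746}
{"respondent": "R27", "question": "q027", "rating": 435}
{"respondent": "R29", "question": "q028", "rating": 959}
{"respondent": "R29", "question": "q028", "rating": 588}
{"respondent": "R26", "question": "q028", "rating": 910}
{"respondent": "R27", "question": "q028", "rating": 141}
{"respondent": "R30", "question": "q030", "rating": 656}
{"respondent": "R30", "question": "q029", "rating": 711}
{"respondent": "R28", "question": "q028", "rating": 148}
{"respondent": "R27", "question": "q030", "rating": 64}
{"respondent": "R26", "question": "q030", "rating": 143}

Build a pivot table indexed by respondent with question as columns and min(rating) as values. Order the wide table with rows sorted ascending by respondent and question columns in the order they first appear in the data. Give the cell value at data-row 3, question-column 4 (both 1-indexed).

With rows sorted ascending by respondent, row 3 is respondent=R28. question columns in first-appearance order: q029, q027, q028, q030; column 4 is q030.
Long rows with respondent=R28, question=q030: min(57, 801, 834) = 57.

57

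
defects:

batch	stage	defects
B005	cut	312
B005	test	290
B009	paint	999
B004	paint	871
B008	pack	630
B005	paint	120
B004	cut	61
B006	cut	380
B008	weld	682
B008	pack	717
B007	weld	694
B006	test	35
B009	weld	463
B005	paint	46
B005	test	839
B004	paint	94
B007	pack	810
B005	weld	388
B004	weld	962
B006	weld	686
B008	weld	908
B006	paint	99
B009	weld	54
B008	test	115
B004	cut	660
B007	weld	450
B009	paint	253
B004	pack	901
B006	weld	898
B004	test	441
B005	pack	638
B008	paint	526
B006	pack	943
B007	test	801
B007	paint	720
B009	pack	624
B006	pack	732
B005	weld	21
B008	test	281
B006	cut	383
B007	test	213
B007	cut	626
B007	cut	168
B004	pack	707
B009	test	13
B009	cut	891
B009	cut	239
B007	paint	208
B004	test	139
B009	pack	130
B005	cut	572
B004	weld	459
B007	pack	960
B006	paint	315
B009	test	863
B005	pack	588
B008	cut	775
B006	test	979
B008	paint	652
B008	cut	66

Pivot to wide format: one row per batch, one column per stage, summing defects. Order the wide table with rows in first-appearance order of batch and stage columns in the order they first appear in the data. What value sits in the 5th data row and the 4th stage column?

With rows in first-appearance order of batch, row 5 is batch=B006. stage columns in first-appearance order: cut, test, paint, pack, weld; column 4 is pack.
Long rows with batch=B006, stage=pack: 943 + 732 = 1675.

1675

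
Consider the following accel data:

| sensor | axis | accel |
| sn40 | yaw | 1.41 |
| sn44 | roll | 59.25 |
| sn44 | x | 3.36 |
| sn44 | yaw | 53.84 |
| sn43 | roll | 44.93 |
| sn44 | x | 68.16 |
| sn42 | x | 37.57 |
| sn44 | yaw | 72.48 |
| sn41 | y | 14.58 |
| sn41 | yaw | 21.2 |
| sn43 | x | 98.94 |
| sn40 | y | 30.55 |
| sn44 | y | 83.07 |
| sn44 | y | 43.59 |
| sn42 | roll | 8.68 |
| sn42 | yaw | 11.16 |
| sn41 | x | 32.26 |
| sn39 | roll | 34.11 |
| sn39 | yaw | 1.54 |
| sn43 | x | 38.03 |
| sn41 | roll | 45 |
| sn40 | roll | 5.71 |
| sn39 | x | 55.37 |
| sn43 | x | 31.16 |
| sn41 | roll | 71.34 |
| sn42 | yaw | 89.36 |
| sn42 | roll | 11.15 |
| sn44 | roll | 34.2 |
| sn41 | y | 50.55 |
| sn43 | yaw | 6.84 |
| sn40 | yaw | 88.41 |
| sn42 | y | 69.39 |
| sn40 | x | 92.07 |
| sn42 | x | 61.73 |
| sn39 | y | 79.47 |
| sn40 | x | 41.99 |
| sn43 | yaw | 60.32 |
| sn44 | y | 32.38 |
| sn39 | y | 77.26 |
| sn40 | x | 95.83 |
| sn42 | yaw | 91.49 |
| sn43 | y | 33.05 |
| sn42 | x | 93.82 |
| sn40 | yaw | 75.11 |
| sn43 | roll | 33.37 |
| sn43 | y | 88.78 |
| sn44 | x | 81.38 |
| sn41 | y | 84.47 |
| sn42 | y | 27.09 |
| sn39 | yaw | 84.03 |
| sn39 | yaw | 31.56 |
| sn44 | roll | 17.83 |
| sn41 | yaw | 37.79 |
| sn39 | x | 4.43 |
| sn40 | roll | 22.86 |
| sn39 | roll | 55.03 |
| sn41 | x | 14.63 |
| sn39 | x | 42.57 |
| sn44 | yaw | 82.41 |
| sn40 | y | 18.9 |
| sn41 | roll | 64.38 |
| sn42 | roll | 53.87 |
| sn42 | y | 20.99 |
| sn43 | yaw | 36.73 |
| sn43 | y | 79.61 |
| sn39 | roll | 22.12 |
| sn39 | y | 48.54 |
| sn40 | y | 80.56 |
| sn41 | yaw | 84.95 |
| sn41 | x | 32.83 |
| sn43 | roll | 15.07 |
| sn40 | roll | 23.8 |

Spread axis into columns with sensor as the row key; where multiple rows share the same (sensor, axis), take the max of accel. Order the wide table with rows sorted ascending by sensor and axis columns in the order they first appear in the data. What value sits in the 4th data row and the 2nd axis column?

With rows sorted ascending by sensor, row 4 is sensor=sn42. axis columns in first-appearance order: yaw, roll, x, y; column 2 is roll.
Long rows with sensor=sn42, axis=roll: max(8.68, 11.15, 53.87) = 53.87.

53.87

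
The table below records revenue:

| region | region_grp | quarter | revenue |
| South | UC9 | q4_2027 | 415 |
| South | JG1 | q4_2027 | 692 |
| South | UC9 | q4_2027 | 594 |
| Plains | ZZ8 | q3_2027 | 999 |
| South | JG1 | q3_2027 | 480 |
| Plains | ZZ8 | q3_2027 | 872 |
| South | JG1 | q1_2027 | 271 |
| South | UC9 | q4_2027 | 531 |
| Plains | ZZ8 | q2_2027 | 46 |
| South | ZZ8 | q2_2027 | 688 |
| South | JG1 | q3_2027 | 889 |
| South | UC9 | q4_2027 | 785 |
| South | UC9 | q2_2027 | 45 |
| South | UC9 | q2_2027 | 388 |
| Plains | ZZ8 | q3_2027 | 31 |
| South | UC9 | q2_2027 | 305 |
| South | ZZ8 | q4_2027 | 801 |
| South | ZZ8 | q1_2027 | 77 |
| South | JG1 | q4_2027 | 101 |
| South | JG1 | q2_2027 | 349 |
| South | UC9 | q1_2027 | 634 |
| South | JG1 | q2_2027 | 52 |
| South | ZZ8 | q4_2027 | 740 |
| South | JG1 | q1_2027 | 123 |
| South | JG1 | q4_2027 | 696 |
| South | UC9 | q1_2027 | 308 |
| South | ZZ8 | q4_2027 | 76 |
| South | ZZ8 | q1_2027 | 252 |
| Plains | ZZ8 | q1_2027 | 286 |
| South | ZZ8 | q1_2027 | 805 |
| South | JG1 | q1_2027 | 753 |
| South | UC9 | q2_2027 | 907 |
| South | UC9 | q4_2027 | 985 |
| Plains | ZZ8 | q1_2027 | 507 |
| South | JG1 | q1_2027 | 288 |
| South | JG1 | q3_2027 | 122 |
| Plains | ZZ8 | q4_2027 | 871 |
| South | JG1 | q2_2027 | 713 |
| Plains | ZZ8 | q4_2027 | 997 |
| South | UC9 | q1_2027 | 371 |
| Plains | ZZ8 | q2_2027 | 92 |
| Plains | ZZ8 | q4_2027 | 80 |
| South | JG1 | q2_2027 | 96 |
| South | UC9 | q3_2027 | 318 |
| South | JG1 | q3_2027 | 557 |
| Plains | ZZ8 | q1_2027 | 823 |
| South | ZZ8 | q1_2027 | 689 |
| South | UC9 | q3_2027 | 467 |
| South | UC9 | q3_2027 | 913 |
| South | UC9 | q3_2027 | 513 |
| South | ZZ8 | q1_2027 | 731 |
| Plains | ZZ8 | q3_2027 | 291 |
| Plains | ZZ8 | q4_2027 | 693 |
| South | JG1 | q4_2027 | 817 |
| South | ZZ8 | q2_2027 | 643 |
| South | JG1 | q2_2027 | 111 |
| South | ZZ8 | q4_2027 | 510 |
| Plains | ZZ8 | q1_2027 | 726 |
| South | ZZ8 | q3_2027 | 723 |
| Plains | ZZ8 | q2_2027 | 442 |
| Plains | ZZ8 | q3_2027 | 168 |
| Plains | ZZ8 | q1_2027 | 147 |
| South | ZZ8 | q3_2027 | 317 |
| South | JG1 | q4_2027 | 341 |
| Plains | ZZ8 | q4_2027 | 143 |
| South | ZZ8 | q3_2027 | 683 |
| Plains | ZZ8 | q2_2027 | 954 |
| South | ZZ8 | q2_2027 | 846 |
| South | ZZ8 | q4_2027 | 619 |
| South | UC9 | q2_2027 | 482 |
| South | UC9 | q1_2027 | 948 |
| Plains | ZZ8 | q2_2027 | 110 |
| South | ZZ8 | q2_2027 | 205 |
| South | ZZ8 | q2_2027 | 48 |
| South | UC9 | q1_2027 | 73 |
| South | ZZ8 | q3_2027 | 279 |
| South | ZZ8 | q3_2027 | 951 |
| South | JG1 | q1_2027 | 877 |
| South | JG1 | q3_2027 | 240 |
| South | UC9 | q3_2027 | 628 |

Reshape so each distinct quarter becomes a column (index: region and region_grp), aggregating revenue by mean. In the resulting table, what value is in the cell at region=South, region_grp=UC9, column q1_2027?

Rows with region=South, region_grp=UC9 and quarter=q1_2027: revenue values are 634, 308, 371, 948, 73.
(634 + 308 + 371 + 948 + 73) / 5 = 466.80.

466.80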